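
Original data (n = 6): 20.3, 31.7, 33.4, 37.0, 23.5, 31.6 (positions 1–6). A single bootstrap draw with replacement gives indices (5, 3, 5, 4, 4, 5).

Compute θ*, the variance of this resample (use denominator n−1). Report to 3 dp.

Resample values: 23.5, 33.4, 23.5, 37.0, 37.0, 23.5.
Mean = 29.6500; sum of squared deviations = 235.5750
s² = 235.5750 / 5 = 47.1150

θ* = 47.115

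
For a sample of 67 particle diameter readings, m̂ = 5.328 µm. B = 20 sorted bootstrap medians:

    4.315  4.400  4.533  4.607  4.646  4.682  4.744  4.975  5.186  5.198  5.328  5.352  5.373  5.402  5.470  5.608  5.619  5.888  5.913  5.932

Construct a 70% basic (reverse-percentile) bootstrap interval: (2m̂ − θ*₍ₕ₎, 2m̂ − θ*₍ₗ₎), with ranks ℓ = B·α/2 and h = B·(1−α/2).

(5.037, 6.123)

Percentile endpoints at ranks 3 and 17: θ*₍3₎ = 4.533, θ*₍17₎ = 5.619.
Basic interval reflects these around m̂:
  lower = 2 × 5.328 − 5.619 = 5.037
  upper = 2 × 5.328 − 4.533 = 6.123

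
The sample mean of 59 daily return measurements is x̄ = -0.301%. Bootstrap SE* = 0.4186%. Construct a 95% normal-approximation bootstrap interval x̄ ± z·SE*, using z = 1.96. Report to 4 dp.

Margin = 1.96 × 0.4186 = 0.82046
Interval: -0.301 ± 0.82046

(-1.1215, 0.5195)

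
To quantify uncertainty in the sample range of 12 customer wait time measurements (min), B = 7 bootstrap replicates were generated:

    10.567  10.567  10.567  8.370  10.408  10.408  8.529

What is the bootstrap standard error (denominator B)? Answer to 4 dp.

Bootstrap SE is the standard deviation of the 7 replicate ranges.
Mean of replicates: (10.567 + 10.567 + 10.567 + 8.370 + 10.408 + 10.408 + 8.529) / 7 = 69.41600 / 7 = 9.91657
Sum of squared deviations: (+0.65043)² + (+0.65043)² + (+0.65043)² + (−1.54657)² + (+0.49143)² + (+0.49143)² + (−1.38757)² = 6.06941
Variance = 6.06941 / 7 = 0.86706
SE* = √0.86706

SE* = 0.9312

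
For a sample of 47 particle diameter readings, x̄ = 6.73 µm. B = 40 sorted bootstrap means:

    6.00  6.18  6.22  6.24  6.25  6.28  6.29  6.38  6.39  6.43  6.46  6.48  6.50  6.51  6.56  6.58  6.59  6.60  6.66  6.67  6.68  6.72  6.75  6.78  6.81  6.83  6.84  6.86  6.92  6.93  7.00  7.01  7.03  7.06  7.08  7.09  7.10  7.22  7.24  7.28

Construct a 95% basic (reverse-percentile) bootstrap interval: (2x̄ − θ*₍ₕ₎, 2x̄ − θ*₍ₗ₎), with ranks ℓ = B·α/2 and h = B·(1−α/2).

Percentile endpoints at ranks 1 and 39: θ*₍1₎ = 6.00, θ*₍39₎ = 7.24.
Basic interval reflects these around x̄:
  lower = 2 × 6.73 − 7.24 = 6.22
  upper = 2 × 6.73 − 6.00 = 7.46

(6.22, 7.46)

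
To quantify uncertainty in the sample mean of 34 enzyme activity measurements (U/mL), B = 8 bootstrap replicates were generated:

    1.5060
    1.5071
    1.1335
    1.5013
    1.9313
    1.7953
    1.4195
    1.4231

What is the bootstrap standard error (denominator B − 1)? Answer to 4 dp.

Bootstrap SE is the standard deviation of the 8 replicate means.
Mean of replicates: (1.5060 + 1.5071 + 1.1335 + 1.5013 + 1.9313 + 1.7953 + 1.4195 + 1.4231) / 8 = 12.21710 / 8 = 1.52714
Sum of squared deviations: (−0.02114)² + (−0.02004)² + (−0.39364)² + (−0.02584)² + (+0.40416)² + (+0.26816)² + (−0.10764)² + (−0.10404)² = 0.41413
Variance = 0.41413 / 7 = 0.05916
SE* = √0.05916

SE* = 0.2432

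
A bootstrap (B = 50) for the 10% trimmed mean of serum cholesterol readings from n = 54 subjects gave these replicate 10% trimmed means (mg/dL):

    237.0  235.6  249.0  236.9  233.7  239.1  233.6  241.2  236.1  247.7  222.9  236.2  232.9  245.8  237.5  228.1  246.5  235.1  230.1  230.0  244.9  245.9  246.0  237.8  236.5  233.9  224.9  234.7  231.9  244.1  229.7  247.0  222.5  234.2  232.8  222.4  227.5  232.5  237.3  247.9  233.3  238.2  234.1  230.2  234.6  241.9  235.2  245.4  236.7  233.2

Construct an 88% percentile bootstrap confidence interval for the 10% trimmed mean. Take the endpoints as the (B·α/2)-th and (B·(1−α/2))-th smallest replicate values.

(222.9, 247.0)

Sorted replicates: 222.4, 222.5, 222.9, 224.9, 227.5, 228.1, 229.7, 230.0, 230.1, 230.2, 231.9, 232.5, 232.8, 232.9, 233.2, 233.3, 233.6, 233.7, 233.9, 234.1, 234.2, 234.6, 234.7, 235.1, 235.2, 235.6, 236.1, 236.2, 236.5, 236.7, 236.9, 237.0, 237.3, 237.5, 237.8, 238.2, 239.1, 241.2, 241.9, 244.1, 244.9, 245.4, 245.8, 245.9, 246.0, 246.5, 247.0, 247.7, 247.9, 249.0
α = 0.12; lower rank = 50 × 0.060 = 3; upper rank = 50 × 0.940 = 47.
The 3rd smallest replicate is 222.9; the 47th is 247.0.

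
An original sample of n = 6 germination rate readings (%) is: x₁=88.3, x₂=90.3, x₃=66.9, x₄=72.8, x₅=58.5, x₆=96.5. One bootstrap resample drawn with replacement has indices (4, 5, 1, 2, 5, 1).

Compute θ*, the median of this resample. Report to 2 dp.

θ* = 80.55

Resample values: 72.8, 58.5, 88.3, 90.3, 58.5, 88.3.
Sorted: 58.5, 58.5, 72.8, 88.3, 88.3, 90.3
Median = average of the two middle values = 80.55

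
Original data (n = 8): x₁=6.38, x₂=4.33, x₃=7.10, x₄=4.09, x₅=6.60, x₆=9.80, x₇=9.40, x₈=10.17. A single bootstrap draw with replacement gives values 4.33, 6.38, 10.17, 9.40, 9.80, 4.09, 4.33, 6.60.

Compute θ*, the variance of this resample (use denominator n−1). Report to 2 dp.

θ* = 6.69

Mean = 6.8875; sum of squared deviations = 46.8180
s² = 46.8180 / 7 = 6.6883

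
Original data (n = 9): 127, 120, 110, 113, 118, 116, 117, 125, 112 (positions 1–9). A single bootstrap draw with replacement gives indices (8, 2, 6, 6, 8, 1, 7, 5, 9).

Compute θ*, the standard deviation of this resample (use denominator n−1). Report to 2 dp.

Resample values: 125, 120, 116, 116, 125, 127, 117, 118, 112.
Mean = 119.5556; sum of squared deviations = 206.2222
s² = 206.2222 / 8 = 25.7778
s = √25.7778 = 5.08

θ* = 5.08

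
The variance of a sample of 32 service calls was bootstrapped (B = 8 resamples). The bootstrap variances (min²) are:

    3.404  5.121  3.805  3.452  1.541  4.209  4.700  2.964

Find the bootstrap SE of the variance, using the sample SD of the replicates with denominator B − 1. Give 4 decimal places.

SE* = 1.1098

Bootstrap SE is the standard deviation of the 8 replicate variances.
Mean of replicates: (3.404 + 5.121 + 3.805 + 3.452 + 1.541 + 4.209 + 4.700 + 2.964) / 8 = 29.19600 / 8 = 3.64950
Sum of squared deviations: (−0.24550)² + (+1.47150)² + (+0.15550)² + (−0.19750)² + (−2.10850)² + (+0.55950)² + (+1.05050)² + (−0.68550)² = 8.62104
Variance = 8.62104 / 7 = 1.23158
SE* = √1.23158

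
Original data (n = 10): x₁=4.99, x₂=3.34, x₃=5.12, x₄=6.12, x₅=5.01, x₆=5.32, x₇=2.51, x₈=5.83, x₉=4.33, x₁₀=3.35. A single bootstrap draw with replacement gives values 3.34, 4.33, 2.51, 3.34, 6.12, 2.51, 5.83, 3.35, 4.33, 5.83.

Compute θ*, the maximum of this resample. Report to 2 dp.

θ* = 6.12

Maximum = 6.12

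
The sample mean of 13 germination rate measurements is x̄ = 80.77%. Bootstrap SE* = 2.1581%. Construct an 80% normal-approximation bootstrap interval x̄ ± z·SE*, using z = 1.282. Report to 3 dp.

(78.003, 83.537)

Margin = 1.282 × 2.1581 = 2.7667
Interval: 80.77 ± 2.7667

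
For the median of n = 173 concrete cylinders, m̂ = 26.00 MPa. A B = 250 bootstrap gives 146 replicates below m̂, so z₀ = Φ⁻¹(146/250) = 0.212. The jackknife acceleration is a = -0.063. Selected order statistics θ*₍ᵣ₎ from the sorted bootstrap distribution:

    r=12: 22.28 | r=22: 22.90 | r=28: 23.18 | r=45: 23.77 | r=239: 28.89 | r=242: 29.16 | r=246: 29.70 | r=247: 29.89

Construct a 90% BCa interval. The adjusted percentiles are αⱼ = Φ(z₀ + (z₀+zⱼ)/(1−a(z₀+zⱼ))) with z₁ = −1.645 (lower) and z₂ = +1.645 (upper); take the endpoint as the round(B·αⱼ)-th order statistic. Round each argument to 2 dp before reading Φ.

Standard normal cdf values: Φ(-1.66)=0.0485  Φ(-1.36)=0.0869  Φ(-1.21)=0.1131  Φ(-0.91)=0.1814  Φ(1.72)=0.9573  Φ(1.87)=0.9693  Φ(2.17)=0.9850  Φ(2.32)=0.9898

(22.90, 29.16)

Lower: z₀ + z₁ = 0.212 + (-1.645) = -1.433; 1 − a(z₀+z₁) = 1 − (-0.063)(-1.433) = 0.9097; argument = 0.212 + (-1.433)/0.9097 = -1.3632 → -1.36.
α₁ = Φ(-1.36) = 0.0869; rank = round(250 × 0.0869) = 22; θ*₍22₎ = 22.90.
Upper: z₀ + z₂ = 1.857; 1 − a(z₀+z₂) = 1.1170; argument = 1.8745 → 1.87; α₂ = 0.9693; rank = 242; θ*₍242₎ = 29.16.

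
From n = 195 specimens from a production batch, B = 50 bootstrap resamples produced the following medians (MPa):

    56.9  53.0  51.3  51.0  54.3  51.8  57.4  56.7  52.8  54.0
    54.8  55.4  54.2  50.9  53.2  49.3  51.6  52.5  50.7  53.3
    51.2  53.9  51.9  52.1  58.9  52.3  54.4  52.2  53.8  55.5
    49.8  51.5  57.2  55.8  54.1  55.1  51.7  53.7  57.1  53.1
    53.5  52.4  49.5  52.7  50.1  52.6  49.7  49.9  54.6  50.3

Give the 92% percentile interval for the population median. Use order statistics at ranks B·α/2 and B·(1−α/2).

Sorted replicates: 49.3, 49.5, 49.7, 49.8, 49.9, 50.1, 50.3, 50.7, 50.9, 51.0, 51.2, 51.3, 51.5, 51.6, 51.7, 51.8, 51.9, 52.1, 52.2, 52.3, 52.4, 52.5, 52.6, 52.7, 52.8, 53.0, 53.1, 53.2, 53.3, 53.5, 53.7, 53.8, 53.9, 54.0, 54.1, 54.2, 54.3, 54.4, 54.6, 54.8, 55.1, 55.4, 55.5, 55.8, 56.7, 56.9, 57.1, 57.2, 57.4, 58.9
α = 0.08; lower rank = 50 × 0.040 = 2; upper rank = 50 × 0.960 = 48.
The 2nd smallest replicate is 49.5; the 48th is 57.2.

(49.5, 57.2)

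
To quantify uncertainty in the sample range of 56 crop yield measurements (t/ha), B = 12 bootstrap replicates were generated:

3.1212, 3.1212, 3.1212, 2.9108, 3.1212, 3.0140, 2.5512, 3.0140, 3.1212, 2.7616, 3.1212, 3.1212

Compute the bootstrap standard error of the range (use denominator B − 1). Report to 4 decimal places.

SE* = 0.1831

Bootstrap SE is the standard deviation of the 12 replicate ranges.
Mean of replicates: (3.1212 + 3.1212 + 3.1212 + 2.9108 + 3.1212 + 3.0140 + 2.5512 + 3.0140 + 3.1212 + 2.7616 + 3.1212 + 3.1212) / 12 = 36.10000 / 12 = 3.00833
Sum of squared deviations: (+0.11287)² + (+0.11287)² + (+0.11287)² + (−0.09753)² + (+0.11287)² + (+0.00567)² + (−0.45713)² + (+0.00567)² + (+0.11287)² + (−0.24673)² + (+0.11287)² + (+0.11287)² = 0.36860
Variance = 0.36860 / 11 = 0.03351
SE* = √0.03351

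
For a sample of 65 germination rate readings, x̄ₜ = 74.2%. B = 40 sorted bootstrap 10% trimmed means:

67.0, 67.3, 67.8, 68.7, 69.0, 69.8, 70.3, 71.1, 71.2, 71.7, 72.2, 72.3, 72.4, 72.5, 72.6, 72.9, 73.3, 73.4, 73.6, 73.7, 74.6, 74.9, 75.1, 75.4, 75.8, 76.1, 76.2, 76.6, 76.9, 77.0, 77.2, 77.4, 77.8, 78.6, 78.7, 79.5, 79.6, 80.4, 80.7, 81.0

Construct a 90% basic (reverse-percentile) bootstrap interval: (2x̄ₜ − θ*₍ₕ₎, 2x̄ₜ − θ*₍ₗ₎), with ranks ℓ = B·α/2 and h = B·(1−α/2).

(68.0, 81.1)

Percentile endpoints at ranks 2 and 38: θ*₍2₎ = 67.3, θ*₍38₎ = 80.4.
Basic interval reflects these around x̄ₜ:
  lower = 2 × 74.2 − 80.4 = 68.0
  upper = 2 × 74.2 − 67.3 = 81.1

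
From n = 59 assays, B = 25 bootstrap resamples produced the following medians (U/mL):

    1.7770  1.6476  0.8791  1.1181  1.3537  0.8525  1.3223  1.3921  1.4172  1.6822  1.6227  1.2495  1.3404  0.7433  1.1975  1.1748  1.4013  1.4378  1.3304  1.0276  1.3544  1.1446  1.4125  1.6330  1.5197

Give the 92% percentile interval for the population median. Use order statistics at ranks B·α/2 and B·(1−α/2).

Sorted replicates: 0.7433, 0.8525, 0.8791, 1.0276, 1.1181, 1.1446, 1.1748, 1.1975, 1.2495, 1.3223, 1.3304, 1.3404, 1.3537, 1.3544, 1.3921, 1.4013, 1.4125, 1.4172, 1.4378, 1.5197, 1.6227, 1.6330, 1.6476, 1.6822, 1.7770
α = 0.08; lower rank = 25 × 0.040 = 1; upper rank = 25 × 0.960 = 24.
The 1st smallest replicate is 0.7433; the 24th is 1.6822.

(0.7433, 1.6822)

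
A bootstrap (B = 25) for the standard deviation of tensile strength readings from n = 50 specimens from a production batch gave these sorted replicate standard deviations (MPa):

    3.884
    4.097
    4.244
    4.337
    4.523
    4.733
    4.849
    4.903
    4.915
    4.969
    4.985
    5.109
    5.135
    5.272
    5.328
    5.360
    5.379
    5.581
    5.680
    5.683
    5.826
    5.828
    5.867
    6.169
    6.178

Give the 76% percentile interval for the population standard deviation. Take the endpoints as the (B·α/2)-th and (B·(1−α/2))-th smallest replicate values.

α = 0.24; lower rank = 25 × 0.120 = 3; upper rank = 25 × 0.880 = 22.
The 3rd smallest replicate is 4.244; the 22nd is 5.828.

(4.244, 5.828)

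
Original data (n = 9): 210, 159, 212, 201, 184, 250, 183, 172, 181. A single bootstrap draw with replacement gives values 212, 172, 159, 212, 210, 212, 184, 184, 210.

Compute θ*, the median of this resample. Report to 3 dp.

Sorted: 159, 172, 184, 184, 210, 210, 212, 212, 212
Median = middle value = 210.000

θ* = 210.000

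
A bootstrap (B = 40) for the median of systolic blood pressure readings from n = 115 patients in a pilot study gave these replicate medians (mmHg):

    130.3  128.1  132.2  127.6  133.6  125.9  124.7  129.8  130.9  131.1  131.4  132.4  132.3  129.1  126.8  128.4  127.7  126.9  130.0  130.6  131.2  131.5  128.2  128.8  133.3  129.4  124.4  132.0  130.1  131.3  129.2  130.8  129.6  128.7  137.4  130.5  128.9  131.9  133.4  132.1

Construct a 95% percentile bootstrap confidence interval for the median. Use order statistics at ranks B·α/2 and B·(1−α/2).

(124.4, 133.6)

Sorted replicates: 124.4, 124.7, 125.9, 126.8, 126.9, 127.6, 127.7, 128.1, 128.2, 128.4, 128.7, 128.8, 128.9, 129.1, 129.2, 129.4, 129.6, 129.8, 130.0, 130.1, 130.3, 130.5, 130.6, 130.8, 130.9, 131.1, 131.2, 131.3, 131.4, 131.5, 131.9, 132.0, 132.1, 132.2, 132.3, 132.4, 133.3, 133.4, 133.6, 137.4
α = 0.05; lower rank = 40 × 0.025 = 1; upper rank = 40 × 0.975 = 39.
The 1st smallest replicate is 124.4; the 39th is 133.6.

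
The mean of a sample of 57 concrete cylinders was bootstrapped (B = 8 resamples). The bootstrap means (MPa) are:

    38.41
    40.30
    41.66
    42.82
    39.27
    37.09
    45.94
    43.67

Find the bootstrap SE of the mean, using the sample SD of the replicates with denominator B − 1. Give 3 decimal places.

Bootstrap SE is the standard deviation of the 8 replicate means.
Mean of replicates: (38.41 + 40.30 + 41.66 + 42.82 + 39.27 + 37.09 + 45.94 + 43.67) / 8 = 329.1600 / 8 = 41.1450
Sum of squared deviations: (−2.7350)² + (−0.8450)² + (+0.5150)² + (+1.6750)² + (−1.8750)² + (−4.0550)² + (+4.7950)² + (+2.5250)² = 60.5914
Variance = 60.5914 / 7 = 8.6559
SE* = √8.6559

SE* = 2.942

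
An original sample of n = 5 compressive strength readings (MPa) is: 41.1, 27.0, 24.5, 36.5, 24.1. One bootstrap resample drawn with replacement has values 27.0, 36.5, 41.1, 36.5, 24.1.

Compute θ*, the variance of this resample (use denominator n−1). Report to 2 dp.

Mean = 33.0400; sum of squared deviations = 205.3120
s² = 205.3120 / 4 = 51.3280

θ* = 51.33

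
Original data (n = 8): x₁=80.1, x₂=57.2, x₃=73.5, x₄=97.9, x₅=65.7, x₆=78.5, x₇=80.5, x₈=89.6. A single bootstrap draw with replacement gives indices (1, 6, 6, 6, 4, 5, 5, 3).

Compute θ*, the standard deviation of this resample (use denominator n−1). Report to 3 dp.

θ* = 10.142

Resample values: 80.1, 78.5, 78.5, 78.5, 97.9, 65.7, 65.7, 73.5.
Mean = 77.3000; sum of squared deviations = 720.0800
s² = 720.0800 / 7 = 102.8686
s = √102.8686 = 10.142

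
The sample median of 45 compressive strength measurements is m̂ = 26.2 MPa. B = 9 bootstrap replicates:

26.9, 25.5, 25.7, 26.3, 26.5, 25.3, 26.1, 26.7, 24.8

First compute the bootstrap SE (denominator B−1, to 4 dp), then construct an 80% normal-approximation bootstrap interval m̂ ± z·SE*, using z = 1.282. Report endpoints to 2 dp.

Mean of replicates = 25.9778; sum of squared deviations = 3.9156; SE* = √(3.9156/8) = 0.6996
Margin = 1.282 × 0.6996 = 0.897
Interval: 26.2 ± 0.897

(25.30, 27.10)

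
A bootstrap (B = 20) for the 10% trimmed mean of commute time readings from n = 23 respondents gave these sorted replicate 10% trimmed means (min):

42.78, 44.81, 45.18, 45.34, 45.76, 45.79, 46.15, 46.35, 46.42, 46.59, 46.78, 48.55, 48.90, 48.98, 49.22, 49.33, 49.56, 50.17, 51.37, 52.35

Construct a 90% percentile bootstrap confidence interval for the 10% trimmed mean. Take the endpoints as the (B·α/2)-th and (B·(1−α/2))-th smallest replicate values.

(42.78, 51.37)

α = 0.10; lower rank = 20 × 0.050 = 1; upper rank = 20 × 0.950 = 19.
The 1st smallest replicate is 42.78; the 19th is 51.37.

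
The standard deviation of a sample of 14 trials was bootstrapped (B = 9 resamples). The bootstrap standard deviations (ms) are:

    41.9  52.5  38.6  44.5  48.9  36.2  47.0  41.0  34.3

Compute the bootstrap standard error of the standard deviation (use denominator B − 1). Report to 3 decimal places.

SE* = 6.014

Bootstrap SE is the standard deviation of the 9 replicate standard deviations.
Mean of replicates: (41.9 + 52.5 + 38.6 + 44.5 + 48.9 + 36.2 + 47.0 + 41.0 + 34.3) / 9 = 384.9000 / 9 = 42.7667
Sum of squared deviations: (−0.8667)² + (+9.7333)² + (−4.1667)² + (+1.7333)² + (+6.1333)² + (−6.5667)² + (+4.2333)² + (−1.7667)² + (−8.4667)² = 289.3200
Variance = 289.3200 / 8 = 36.1650
SE* = √36.1650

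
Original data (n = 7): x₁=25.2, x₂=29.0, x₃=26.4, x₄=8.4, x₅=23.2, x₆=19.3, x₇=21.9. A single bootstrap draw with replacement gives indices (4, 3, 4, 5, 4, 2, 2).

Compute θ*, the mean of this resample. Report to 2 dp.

θ* = 18.97

Resample values: 8.4, 26.4, 8.4, 23.2, 8.4, 29.0, 29.0.
Mean = (8.4 + 26.4 + 8.4 + 23.2 + 8.4 + 29.0 + 29.0) / 7 = 132.80 / 7 = 18.97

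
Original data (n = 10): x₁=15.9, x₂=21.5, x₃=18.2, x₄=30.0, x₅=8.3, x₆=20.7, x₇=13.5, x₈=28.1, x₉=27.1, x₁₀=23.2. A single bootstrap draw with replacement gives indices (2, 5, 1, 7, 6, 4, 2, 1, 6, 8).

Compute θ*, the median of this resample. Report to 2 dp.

θ* = 20.70

Resample values: 21.5, 8.3, 15.9, 13.5, 20.7, 30.0, 21.5, 15.9, 20.7, 28.1.
Sorted: 8.3, 13.5, 15.9, 15.9, 20.7, 20.7, 21.5, 21.5, 28.1, 30.0
Median = average of the two middle values = 20.70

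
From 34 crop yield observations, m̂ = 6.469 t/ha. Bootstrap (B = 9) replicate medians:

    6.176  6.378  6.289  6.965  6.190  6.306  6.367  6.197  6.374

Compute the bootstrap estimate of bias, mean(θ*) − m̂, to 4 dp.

bias = −0.1088

mean(θ*) = (6.176 + 6.378 + 6.289 + 6.965 + 6.190 + 6.306 + 6.367 + 6.197 + 6.374) / 9 = 6.36022
bias = 6.36022 − 6.469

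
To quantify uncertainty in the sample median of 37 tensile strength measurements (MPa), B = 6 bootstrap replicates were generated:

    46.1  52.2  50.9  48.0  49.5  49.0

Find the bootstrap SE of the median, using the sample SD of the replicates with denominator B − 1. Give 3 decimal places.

SE* = 2.146

Bootstrap SE is the standard deviation of the 6 replicate medians.
Mean of replicates: (46.1 + 52.2 + 50.9 + 48.0 + 49.5 + 49.0) / 6 = 295.7000 / 6 = 49.2833
Sum of squared deviations: (−3.1833)² + (+2.9167)² + (+1.6167)² + (−1.2833)² + (+0.2167)² + (−0.2833)² = 23.0283
Variance = 23.0283 / 5 = 4.6057
SE* = √4.6057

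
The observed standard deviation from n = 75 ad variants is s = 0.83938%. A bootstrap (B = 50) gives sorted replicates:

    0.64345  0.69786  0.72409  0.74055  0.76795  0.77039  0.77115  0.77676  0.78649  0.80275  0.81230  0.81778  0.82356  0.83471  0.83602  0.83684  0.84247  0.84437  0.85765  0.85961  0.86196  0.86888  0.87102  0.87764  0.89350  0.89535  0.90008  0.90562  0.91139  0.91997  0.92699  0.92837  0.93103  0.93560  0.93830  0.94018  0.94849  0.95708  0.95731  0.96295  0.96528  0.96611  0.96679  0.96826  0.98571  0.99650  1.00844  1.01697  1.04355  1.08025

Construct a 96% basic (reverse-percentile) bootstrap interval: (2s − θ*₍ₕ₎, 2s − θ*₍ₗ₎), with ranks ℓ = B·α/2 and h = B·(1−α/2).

(0.63521, 1.03531)

Percentile endpoints at ranks 1 and 49: θ*₍1₎ = 0.64345, θ*₍49₎ = 1.04355.
Basic interval reflects these around s:
  lower = 2 × 0.83938 − 1.04355 = 0.63521
  upper = 2 × 0.83938 − 0.64345 = 1.03531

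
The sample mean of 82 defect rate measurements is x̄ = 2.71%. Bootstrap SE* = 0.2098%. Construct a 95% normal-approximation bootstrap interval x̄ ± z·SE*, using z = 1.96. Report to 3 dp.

Margin = 1.96 × 0.2098 = 0.4112
Interval: 2.71 ± 0.4112

(2.299, 3.121)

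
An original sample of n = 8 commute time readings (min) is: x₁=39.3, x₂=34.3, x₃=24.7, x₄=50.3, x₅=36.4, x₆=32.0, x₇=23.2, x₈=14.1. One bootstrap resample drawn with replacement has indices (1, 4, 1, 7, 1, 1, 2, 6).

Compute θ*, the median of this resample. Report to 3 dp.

θ* = 39.300

Resample values: 39.3, 50.3, 39.3, 23.2, 39.3, 39.3, 34.3, 32.0.
Sorted: 23.2, 32.0, 34.3, 39.3, 39.3, 39.3, 39.3, 50.3
Median = average of the two middle values = 39.300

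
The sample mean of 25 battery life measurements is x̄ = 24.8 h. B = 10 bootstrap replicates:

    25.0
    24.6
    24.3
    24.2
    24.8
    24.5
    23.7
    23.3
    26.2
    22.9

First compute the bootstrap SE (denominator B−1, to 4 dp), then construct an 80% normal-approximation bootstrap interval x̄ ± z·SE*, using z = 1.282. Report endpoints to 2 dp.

(23.61, 25.99)

Mean of replicates = 24.3500; sum of squared deviations = 7.7850; SE* = √(7.7850/9) = 0.9301
Margin = 1.282 × 0.9301 = 1.192
Interval: 24.8 ± 1.192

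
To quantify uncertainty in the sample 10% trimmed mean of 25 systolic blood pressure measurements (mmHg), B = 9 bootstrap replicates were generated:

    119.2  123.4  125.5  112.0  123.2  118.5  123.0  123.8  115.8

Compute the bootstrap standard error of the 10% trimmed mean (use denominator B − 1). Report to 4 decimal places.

SE* = 4.4423

Bootstrap SE is the standard deviation of the 9 replicate 10% trimmed means.
Mean of replicates: (119.2 + 123.4 + 125.5 + 112.0 + 123.2 + 118.5 + 123.0 + 123.8 + 115.8) / 9 = 1084.40000 / 9 = 120.48889
Sum of squared deviations: (−1.28889)² + (+2.91111)² + (+5.01111)² + (−8.48889)² + (+2.71111)² + (−1.98889)² + (+2.51111)² + (+3.31111)² + (−4.68889)² = 157.86889
Variance = 157.86889 / 8 = 19.73361
SE* = √19.73361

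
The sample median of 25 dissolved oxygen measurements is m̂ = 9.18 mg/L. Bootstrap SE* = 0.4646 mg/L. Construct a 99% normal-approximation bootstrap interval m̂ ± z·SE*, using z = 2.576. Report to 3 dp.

Margin = 2.576 × 0.4646 = 1.1968
Interval: 9.18 ± 1.1968

(7.983, 10.377)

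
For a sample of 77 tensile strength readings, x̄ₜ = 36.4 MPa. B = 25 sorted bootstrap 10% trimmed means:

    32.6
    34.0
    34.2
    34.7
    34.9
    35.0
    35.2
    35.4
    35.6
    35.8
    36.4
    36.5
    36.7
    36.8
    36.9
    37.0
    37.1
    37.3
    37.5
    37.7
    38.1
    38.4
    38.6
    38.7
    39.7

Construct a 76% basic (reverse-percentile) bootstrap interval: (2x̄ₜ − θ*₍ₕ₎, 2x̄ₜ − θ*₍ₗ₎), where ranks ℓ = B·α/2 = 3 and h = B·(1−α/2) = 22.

Percentile endpoints at ranks 3 and 22: θ*₍3₎ = 34.2, θ*₍22₎ = 38.4.
Basic interval reflects these around x̄ₜ:
  lower = 2 × 36.4 − 38.4 = 34.4
  upper = 2 × 36.4 − 34.2 = 38.6

(34.4, 38.6)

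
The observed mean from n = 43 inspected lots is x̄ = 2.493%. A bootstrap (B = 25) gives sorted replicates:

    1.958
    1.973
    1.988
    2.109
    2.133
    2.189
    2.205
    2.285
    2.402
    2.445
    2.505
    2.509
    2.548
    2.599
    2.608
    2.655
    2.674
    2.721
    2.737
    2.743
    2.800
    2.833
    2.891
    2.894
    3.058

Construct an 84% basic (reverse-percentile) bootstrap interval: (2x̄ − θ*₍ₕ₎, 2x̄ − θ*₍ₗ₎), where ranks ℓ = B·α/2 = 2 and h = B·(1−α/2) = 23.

(2.095, 3.013)

Percentile endpoints at ranks 2 and 23: θ*₍2₎ = 1.973, θ*₍23₎ = 2.891.
Basic interval reflects these around x̄:
  lower = 2 × 2.493 − 2.891 = 2.095
  upper = 2 × 2.493 − 1.973 = 3.013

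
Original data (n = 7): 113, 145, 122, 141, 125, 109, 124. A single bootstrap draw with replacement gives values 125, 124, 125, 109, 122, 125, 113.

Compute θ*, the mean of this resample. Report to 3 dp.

θ* = 120.429

Mean = (125 + 124 + 125 + 109 + 122 + 125 + 113) / 7 = 843.0 / 7 = 120.429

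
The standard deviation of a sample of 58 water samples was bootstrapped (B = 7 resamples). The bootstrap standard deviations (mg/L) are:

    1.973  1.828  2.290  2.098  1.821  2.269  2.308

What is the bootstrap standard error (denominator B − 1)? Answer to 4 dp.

SE* = 0.2137

Bootstrap SE is the standard deviation of the 7 replicate standard deviations.
Mean of replicates: (1.973 + 1.828 + 2.290 + 2.098 + 1.821 + 2.269 + 2.308) / 7 = 14.58700 / 7 = 2.08386
Sum of squared deviations: (−0.11086)² + (−0.25586)² + (+0.20614)² + (+0.01414)² + (−0.26286)² + (+0.18514)² + (+0.22414)² = 0.27406
Variance = 0.27406 / 6 = 0.04568
SE* = √0.04568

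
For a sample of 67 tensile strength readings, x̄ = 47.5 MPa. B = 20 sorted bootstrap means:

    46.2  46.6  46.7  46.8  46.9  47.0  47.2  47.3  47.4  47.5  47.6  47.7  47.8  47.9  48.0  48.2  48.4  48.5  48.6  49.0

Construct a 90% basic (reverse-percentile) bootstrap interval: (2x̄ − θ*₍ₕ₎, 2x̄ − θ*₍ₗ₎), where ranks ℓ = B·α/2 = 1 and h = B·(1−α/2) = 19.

(46.4, 48.8)

Percentile endpoints at ranks 1 and 19: θ*₍1₎ = 46.2, θ*₍19₎ = 48.6.
Basic interval reflects these around x̄:
  lower = 2 × 47.5 − 48.6 = 46.4
  upper = 2 × 47.5 − 46.2 = 48.8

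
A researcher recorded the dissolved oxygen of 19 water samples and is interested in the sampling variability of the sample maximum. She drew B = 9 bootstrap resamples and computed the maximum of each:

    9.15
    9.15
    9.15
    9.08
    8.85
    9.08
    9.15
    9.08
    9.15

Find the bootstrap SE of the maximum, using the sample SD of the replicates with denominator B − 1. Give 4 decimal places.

SE* = 0.0973

Bootstrap SE is the standard deviation of the 9 replicate maximums.
Mean of replicates: (9.15 + 9.15 + 9.15 + 9.08 + 8.85 + 9.08 + 9.15 + 9.08 + 9.15) / 9 = 81.840000 / 9 = 9.093333
Sum of squared deviations: (+0.056667)² + (+0.056667)² + (+0.056667)² + (−0.013333)² + (−0.243333)² + (−0.013333)² + (+0.056667)² + (−0.013333)² + (+0.056667)² = 0.075800
Variance = 0.075800 / 8 = 0.009475
SE* = √0.009475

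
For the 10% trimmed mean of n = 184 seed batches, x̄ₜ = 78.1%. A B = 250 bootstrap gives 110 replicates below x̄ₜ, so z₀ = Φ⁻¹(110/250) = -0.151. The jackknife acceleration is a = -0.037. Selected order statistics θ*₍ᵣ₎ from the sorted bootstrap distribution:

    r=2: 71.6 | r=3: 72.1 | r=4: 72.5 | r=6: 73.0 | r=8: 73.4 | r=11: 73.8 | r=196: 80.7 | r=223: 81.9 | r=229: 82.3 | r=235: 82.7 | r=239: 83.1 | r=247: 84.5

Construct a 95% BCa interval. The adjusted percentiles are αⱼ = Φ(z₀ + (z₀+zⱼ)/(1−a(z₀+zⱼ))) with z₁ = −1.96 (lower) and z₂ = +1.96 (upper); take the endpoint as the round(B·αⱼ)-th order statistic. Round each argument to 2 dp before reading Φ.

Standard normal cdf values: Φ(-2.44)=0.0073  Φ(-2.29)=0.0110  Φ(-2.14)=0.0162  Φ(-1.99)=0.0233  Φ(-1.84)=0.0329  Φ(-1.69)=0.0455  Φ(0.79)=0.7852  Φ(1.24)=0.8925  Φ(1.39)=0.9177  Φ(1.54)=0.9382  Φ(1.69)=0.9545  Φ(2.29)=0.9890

Lower: z₀ + z₁ = -0.151 + (-1.960) = -2.111; 1 − a(z₀+z₁) = 1 − (-0.037)(-2.111) = 0.9219; argument = -0.151 + (-2.111)/0.9219 = -2.4409 → -2.44.
α₁ = Φ(-2.44) = 0.0073; rank = round(250 × 0.0073) = 2; θ*₍2₎ = 71.6.
Upper: z₀ + z₂ = 1.809; 1 − a(z₀+z₂) = 1.0669; argument = 1.5445 → 1.54; α₂ = 0.9382; rank = 235; θ*₍235₎ = 82.7.

(71.6, 82.7)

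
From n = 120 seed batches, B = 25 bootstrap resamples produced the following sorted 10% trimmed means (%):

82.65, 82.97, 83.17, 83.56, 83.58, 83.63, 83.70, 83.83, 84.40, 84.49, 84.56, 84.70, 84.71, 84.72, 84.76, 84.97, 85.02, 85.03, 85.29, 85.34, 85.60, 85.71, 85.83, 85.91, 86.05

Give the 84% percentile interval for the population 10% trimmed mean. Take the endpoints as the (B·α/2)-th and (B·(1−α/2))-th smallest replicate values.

(82.97, 85.83)

α = 0.16; lower rank = 25 × 0.080 = 2; upper rank = 25 × 0.920 = 23.
The 2nd smallest replicate is 82.97; the 23rd is 85.83.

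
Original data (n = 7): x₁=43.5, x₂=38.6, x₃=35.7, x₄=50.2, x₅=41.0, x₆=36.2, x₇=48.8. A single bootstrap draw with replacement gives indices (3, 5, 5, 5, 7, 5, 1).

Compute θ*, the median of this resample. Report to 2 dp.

Resample values: 35.7, 41.0, 41.0, 41.0, 48.8, 41.0, 43.5.
Sorted: 35.7, 41.0, 41.0, 41.0, 41.0, 43.5, 48.8
Median = middle value = 41.00

θ* = 41.00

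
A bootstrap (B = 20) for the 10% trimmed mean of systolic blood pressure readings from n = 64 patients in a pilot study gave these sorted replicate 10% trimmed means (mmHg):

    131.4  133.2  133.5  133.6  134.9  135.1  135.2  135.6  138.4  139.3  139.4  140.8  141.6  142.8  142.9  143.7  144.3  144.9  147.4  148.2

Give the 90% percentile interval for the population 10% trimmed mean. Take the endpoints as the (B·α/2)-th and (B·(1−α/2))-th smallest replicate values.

α = 0.10; lower rank = 20 × 0.050 = 1; upper rank = 20 × 0.950 = 19.
The 1st smallest replicate is 131.4; the 19th is 147.4.

(131.4, 147.4)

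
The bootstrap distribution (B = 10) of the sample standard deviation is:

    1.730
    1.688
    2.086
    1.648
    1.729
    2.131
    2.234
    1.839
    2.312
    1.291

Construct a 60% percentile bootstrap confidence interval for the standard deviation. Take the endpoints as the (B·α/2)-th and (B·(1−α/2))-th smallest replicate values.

Sorted replicates: 1.291, 1.648, 1.688, 1.729, 1.730, 1.839, 2.086, 2.131, 2.234, 2.312
α = 0.40; lower rank = 10 × 0.200 = 2; upper rank = 10 × 0.800 = 8.
The 2nd smallest replicate is 1.648; the 8th is 2.131.

(1.648, 2.131)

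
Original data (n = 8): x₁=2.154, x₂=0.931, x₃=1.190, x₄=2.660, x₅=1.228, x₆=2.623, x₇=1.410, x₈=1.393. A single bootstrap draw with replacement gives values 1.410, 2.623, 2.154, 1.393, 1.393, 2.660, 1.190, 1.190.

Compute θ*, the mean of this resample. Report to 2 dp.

Mean = (1.410 + 2.623 + 2.154 + 1.393 + 1.393 + 2.660 + 1.190 + 1.190) / 8 = 14.0130 / 8 = 1.75

θ* = 1.75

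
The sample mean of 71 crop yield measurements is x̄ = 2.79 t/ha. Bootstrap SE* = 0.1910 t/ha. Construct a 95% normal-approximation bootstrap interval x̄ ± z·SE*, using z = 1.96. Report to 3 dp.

(2.416, 3.164)

Margin = 1.96 × 0.1910 = 0.3744
Interval: 2.79 ± 0.3744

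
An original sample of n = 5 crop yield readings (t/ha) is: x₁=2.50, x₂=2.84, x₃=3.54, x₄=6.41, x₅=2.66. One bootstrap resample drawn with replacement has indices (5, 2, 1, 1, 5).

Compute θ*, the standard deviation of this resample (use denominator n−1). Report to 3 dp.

Resample values: 2.66, 2.84, 2.50, 2.50, 2.66.
Mean = 2.6320; sum of squared deviations = 0.0797
s² = 0.0797 / 4 = 0.0199
s = √0.0199 = 0.141

θ* = 0.141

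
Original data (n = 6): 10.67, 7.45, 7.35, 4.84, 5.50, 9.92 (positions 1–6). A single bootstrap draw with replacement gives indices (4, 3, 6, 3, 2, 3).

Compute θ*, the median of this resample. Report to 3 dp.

θ* = 7.350

Resample values: 4.84, 7.35, 9.92, 7.35, 7.45, 7.35.
Sorted: 4.84, 7.35, 7.35, 7.35, 7.45, 9.92
Median = average of the two middle values = 7.350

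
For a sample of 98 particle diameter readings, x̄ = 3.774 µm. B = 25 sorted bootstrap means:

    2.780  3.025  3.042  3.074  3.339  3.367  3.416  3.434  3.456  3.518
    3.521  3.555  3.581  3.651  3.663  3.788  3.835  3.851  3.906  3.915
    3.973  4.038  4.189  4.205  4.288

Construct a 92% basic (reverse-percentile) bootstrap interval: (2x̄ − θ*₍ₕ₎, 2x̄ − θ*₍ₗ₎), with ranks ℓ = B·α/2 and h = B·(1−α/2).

Percentile endpoints at ranks 1 and 24: θ*₍1₎ = 2.780, θ*₍24₎ = 4.205.
Basic interval reflects these around x̄:
  lower = 2 × 3.774 − 4.205 = 3.343
  upper = 2 × 3.774 − 2.780 = 4.768

(3.343, 4.768)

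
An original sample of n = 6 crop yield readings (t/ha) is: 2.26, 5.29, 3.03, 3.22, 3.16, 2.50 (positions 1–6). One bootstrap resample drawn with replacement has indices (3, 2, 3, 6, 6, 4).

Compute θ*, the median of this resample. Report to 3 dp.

θ* = 3.030

Resample values: 3.03, 5.29, 3.03, 2.50, 2.50, 3.22.
Sorted: 2.50, 2.50, 3.03, 3.03, 3.22, 5.29
Median = average of the two middle values = 3.030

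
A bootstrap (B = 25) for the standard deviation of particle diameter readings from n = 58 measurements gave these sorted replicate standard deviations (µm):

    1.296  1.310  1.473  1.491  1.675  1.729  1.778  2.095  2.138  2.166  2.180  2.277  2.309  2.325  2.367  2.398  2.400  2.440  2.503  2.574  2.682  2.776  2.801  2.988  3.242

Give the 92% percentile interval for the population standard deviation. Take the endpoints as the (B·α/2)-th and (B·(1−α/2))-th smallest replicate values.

α = 0.08; lower rank = 25 × 0.040 = 1; upper rank = 25 × 0.960 = 24.
The 1st smallest replicate is 1.296; the 24th is 2.988.

(1.296, 2.988)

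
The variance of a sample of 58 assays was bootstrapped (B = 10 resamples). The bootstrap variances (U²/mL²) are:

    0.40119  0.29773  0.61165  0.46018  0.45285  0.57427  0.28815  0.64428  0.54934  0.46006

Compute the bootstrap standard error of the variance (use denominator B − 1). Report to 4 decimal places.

Bootstrap SE is the standard deviation of the 10 replicate variances.
Mean of replicates: (0.40119 + 0.29773 + 0.61165 + 0.46018 + 0.45285 + 0.57427 + 0.28815 + 0.64428 + 0.54934 + 0.46006) / 10 = 4.739700 / 10 = 0.473970
Sum of squared deviations: (−0.072780)² + (−0.176240)² + (+0.137680)² + (−0.013790)² + (−0.021120)² + (+0.100300)² + (−0.185820)² + (+0.170310)² + (+0.075370)² + (−0.013910)² = 0.135418
Variance = 0.135418 / 9 = 0.015046
SE* = √0.015046

SE* = 0.1227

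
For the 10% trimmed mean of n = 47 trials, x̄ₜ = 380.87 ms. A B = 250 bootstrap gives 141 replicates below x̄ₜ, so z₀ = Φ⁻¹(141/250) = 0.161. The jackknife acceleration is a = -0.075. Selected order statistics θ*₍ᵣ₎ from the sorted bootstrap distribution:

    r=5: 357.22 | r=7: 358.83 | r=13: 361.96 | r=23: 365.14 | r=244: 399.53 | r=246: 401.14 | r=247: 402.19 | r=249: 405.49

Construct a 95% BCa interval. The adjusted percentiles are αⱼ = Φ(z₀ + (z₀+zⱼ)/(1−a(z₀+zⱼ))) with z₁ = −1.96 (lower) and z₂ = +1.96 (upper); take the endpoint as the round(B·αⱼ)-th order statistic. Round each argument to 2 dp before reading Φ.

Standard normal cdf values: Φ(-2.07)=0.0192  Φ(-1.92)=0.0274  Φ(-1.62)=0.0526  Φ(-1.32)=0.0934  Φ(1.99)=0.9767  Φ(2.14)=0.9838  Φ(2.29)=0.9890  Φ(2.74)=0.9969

(358.83, 399.53)

Lower: z₀ + z₁ = 0.161 + (-1.960) = -1.799; 1 − a(z₀+z₁) = 1 − (-0.075)(-1.799) = 0.8651; argument = 0.161 + (-1.799)/0.8651 = -1.9186 → -1.92.
α₁ = Φ(-1.92) = 0.0274; rank = round(250 × 0.0274) = 7; θ*₍7₎ = 358.83.
Upper: z₀ + z₂ = 2.121; 1 − a(z₀+z₂) = 1.1591; argument = 1.9909 → 1.99; α₂ = 0.9767; rank = 244; θ*₍244₎ = 399.53.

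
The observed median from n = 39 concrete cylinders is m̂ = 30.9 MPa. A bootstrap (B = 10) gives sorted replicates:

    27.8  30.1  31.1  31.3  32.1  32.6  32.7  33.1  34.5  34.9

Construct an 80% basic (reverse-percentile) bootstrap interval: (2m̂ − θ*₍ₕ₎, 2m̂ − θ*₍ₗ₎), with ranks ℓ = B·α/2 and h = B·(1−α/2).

Percentile endpoints at ranks 1 and 9: θ*₍1₎ = 27.8, θ*₍9₎ = 34.5.
Basic interval reflects these around m̂:
  lower = 2 × 30.9 − 34.5 = 27.3
  upper = 2 × 30.9 − 27.8 = 34.0

(27.3, 34.0)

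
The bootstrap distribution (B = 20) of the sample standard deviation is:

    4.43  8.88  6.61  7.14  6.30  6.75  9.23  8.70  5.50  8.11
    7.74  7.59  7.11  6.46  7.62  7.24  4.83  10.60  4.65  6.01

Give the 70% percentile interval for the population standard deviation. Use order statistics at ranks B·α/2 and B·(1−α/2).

Sorted replicates: 4.43, 4.65, 4.83, 5.50, 6.01, 6.30, 6.46, 6.61, 6.75, 7.11, 7.14, 7.24, 7.59, 7.62, 7.74, 8.11, 8.70, 8.88, 9.23, 10.60
α = 0.30; lower rank = 20 × 0.150 = 3; upper rank = 20 × 0.850 = 17.
The 3rd smallest replicate is 4.83; the 17th is 8.70.

(4.83, 8.70)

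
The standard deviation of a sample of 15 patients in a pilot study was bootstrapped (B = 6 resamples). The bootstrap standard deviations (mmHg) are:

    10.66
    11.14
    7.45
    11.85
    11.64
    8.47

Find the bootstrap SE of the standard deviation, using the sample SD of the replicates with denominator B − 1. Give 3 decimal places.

SE* = 1.814

Bootstrap SE is the standard deviation of the 6 replicate standard deviations.
Mean of replicates: (10.66 + 11.14 + 7.45 + 11.85 + 11.64 + 8.47) / 6 = 61.2100 / 6 = 10.2017
Sum of squared deviations: (+0.4583)² + (+0.9383)² + (−2.7517)² + (+1.6483)² + (+1.4383)² + (−1.7317)² = 16.4467
Variance = 16.4467 / 5 = 3.2893
SE* = √3.2893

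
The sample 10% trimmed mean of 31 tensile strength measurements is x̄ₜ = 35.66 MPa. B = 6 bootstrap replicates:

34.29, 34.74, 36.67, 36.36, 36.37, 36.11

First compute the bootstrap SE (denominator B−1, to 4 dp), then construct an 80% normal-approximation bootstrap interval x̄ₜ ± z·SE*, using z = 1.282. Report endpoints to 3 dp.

Mean of replicates = 35.7567; sum of squared deviations = 4.8839; SE* = √(4.8839/5) = 0.9883
Margin = 1.282 × 0.9883 = 1.2670
Interval: 35.66 ± 1.2670

(34.393, 36.927)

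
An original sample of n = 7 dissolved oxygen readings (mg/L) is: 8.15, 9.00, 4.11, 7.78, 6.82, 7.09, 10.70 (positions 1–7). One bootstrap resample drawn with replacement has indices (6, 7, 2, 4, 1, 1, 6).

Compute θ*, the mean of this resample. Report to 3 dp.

Resample values: 7.09, 10.70, 9.00, 7.78, 8.15, 8.15, 7.09.
Mean = (7.09 + 10.70 + 9.00 + 7.78 + 8.15 + 8.15 + 7.09) / 7 = 57.960 / 7 = 8.280

θ* = 8.280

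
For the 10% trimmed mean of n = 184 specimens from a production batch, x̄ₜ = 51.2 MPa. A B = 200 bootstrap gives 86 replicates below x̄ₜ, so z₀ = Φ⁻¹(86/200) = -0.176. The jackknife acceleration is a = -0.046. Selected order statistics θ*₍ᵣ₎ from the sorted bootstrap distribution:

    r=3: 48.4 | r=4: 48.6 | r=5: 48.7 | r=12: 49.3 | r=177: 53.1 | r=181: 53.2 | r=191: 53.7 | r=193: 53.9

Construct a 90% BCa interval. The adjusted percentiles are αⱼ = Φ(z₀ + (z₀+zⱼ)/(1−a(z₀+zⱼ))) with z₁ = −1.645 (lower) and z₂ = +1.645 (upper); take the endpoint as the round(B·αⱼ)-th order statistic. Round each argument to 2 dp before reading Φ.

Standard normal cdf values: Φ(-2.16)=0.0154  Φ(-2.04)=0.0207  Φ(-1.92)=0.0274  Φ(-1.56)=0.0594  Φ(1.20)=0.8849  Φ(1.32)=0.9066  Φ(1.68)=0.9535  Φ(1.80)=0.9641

Lower: z₀ + z₁ = -0.176 + (-1.645) = -1.821; 1 − a(z₀+z₁) = 1 − (-0.046)(-1.821) = 0.9162; argument = -0.176 + (-1.821)/0.9162 = -2.1635 → -2.16.
α₁ = Φ(-2.16) = 0.0154; rank = round(200 × 0.0154) = 3; θ*₍3₎ = 48.4.
Upper: z₀ + z₂ = 1.469; 1 − a(z₀+z₂) = 1.0676; argument = 1.2000 → 1.20; α₂ = 0.8849; rank = 177; θ*₍177₎ = 53.1.

(48.4, 53.1)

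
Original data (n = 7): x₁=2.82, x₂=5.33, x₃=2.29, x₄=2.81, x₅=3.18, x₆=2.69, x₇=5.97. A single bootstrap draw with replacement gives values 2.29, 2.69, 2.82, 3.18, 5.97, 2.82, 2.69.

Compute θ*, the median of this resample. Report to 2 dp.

Sorted: 2.29, 2.69, 2.69, 2.82, 2.82, 3.18, 5.97
Median = middle value = 2.82

θ* = 2.82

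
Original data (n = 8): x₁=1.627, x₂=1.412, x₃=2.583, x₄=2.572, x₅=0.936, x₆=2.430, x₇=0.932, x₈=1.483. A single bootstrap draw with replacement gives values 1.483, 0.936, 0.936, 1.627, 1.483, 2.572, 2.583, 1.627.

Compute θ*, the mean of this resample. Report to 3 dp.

Mean = (1.483 + 0.936 + 0.936 + 1.627 + 1.483 + 2.572 + 2.583 + 1.627) / 8 = 13.2470 / 8 = 1.656

θ* = 1.656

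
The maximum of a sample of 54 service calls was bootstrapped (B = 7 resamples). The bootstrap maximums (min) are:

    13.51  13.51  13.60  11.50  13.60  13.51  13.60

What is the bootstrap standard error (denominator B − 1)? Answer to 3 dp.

SE* = 0.778

Bootstrap SE is the standard deviation of the 7 replicate maximums.
Mean of replicates: (13.51 + 13.51 + 13.60 + 11.50 + 13.60 + 13.51 + 13.60) / 7 = 92.8300 / 7 = 13.2614
Sum of squared deviations: (+0.2486)² + (+0.2486)² + (+0.3386)² + (−1.7614)² + (+0.3386)² + (+0.2486)² + (+0.3386)² = 3.6319
Variance = 3.6319 / 6 = 0.6053
SE* = √0.6053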